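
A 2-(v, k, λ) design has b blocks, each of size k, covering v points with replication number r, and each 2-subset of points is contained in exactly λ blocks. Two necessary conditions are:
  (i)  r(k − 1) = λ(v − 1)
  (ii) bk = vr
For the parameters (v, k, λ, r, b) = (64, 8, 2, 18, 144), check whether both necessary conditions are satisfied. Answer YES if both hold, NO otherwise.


Condition (i): r(k − 1) = 18·7 = 126; λ(v − 1) = 2·63 = 126. Match? YES.
Condition (ii): bk = 144·8 = 1152; vr = 64·18 = 1152. Match? YES.
Both conditions hold? YES.

YES


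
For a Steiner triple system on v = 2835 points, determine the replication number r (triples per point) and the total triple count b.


An STS(v) is a 2-(v, 3, 1) BIBD: block size k = 3, λ = 1.
Replication: r(k − 1) = λ(v − 1) ⇒ r·2 = 2835 − 1 = 2834 ⇒ r = 1417.
Block count: bk = vr ⇒ b·3 = 2835·1417 = 4017195 ⇒ b = 1339065.

r = 1417, b = 1339065.


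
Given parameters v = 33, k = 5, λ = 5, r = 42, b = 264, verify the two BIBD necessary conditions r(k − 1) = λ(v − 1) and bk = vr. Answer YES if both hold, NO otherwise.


Condition (i): r(k − 1) = 42·4 = 168; λ(v − 1) = 5·32 = 160. Match? NO.
Condition (ii): bk = 264·5 = 1320; vr = 33·42 = 1386. Match? NO.
Both conditions hold? NO.

NO


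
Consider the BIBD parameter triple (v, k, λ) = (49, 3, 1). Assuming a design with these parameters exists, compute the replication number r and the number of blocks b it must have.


Any 2-(v, k, λ) BIBD satisfies two necessary conditions:
  (i)  Each point sits in r blocks, and counting incidences through any fixed point gives r(k − 1) = λ(v − 1), so r = λ(v − 1)/(k − 1).
  (ii) Total incidences bk = vr, so b = vr/k.
Step 1: r = λ(v − 1)/(k − 1) = 1·(49 − 1)/(3 − 1) = 1·48/2 = 48/2 = 24.
Step 2: b = vr/k = 49·24/3 = 1176/3 = 392.
Check integrality: r = 24 ∈ Z ✓, b = 392 ∈ Z ✓.
(These identities are necessary conditions: they determine r and b for any design with these parameters, but do not by themselves prove that one exists.)

r = 24, b = 392.


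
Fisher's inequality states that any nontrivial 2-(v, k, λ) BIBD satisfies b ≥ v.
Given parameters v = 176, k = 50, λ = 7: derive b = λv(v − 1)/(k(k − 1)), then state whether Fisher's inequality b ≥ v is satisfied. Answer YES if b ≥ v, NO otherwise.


b = λv(v − 1)/(k(k − 1)) = 7·176·175/(50·49) = 215600/2450 = 88.
Compare with v = 176: b < v, so Fisher's inequality fails.

NO


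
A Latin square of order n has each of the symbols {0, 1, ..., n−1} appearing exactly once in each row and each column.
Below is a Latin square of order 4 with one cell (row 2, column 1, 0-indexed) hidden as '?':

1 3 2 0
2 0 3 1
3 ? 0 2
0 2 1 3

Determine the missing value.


Row 2 contains symbols [0, 2, 3] — missing [1].
Column 1 contains symbols [0, 2, 3] — missing [1].
The missing symbol must appear in both missing sets; intersection = [1].
Therefore the hidden value is 1.

Missing value = 1.


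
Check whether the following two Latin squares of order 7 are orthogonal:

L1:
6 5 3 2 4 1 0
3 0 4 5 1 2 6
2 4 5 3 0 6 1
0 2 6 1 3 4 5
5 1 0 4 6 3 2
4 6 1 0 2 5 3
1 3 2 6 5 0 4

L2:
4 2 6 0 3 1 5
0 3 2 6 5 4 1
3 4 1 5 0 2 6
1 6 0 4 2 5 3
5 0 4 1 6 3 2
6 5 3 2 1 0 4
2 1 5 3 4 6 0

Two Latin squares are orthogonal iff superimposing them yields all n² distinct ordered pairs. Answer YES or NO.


Form the n² = 49 superimposed pairs (L1[i][j], L2[i][j]), row by row (rows and columns indexed from 0):
row 0: (6,4) (5,2) (3,6) (2,0) (4,3) (1,1) (0,5)
row 1: (3,0) (0,3) (4,2) (5,6) (1,5) (2,4) (6,1)
row 2: (2,3) (4,4) (5,1) (3,5) (0,0) (6,2) (1,6)
row 3: (0,1) (2,6) (6,0) (1,4) (3,2) (4,5) (5,3)
row 4: (5,5) (1,0) (0,4) (4,1) (6,6) (3,3) (2,2)
row 5: (4,6) (6,5) (1,3) (0,2) (2,1) (5,0) (3,4)
row 6: (1,2) (3,1) (2,5) (6,3) (5,4) (0,6) (4,0)
Orthogonality requires all 49 pairs distinct.
Check by first coordinate: for each symbol s of L1, list the L2 entries in the n cells where L1 = s; they must all differ.
  L1 = 0: L2 entries (in reading order) 5, 3, 0, 1, 4, 2, 6 — all 7 distinct ✓
  L1 = 1: L2 entries (in reading order) 1, 5, 6, 4, 0, 3, 2 — all 7 distinct ✓
  L1 = 2: L2 entries (in reading order) 0, 4, 3, 6, 2, 1, 5 — all 7 distinct ✓
  L1 = 3: L2 entries (in reading order) 6, 0, 5, 2, 3, 4, 1 — all 7 distinct ✓
  L1 = 4: L2 entries (in reading order) 3, 2, 4, 5, 1, 6, 0 — all 7 distinct ✓
  L1 = 5: L2 entries (in reading order) 2, 6, 1, 3, 5, 0, 4 — all 7 distinct ✓
  L1 = 6: L2 entries (in reading order) 4, 1, 2, 0, 6, 5, 3 — all 7 distinct ✓
Every symbol of L1 meets every symbol of L2 exactly once, so all 49 pairs are distinct (49 of 49).
Conclusion: YES.

YES


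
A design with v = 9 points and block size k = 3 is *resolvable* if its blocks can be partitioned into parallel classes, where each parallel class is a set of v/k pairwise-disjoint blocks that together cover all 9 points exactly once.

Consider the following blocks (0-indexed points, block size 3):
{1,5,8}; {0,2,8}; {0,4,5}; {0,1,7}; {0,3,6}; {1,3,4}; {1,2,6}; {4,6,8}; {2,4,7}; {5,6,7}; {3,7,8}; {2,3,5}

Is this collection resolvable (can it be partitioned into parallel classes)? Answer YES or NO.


v = 9, block size k = 3, number of blocks = 12.
For resolvability, blocks must partition into parallel classes of size v/k = 3.
Total blocks must therefore be a multiple of 3: 12 = 3·4 + 0 ⇒ divisible ✓.
Greedy packing gives 4 candidate class(es). Each should be a full parallel class (size 3, covers all 9 points).
  Class 1 (3 blocks): {1,5,8}; {0,3,6}; {2,4,7}. Points covered: [0, 1, 2, 3, 4, 5, 6, 7, 8].
  Class 2 (3 blocks): {0,2,8}; {1,3,4}; {5,6,7}. Points covered: [0, 1, 2, 3, 4, 5, 6, 7, 8].
  Class 3 (3 blocks): {0,4,5}; {1,2,6}; {3,7,8}. Points covered: [0, 1, 2, 3, 4, 5, 6, 7, 8].
  Class 4 (3 blocks): {0,1,7}; {4,6,8}; {2,3,5}. Points covered: [0, 1, 2, 3, 4, 5, 6, 7, 8].
All classes full (size 3)? YES. All classes cover every point? YES.
Resolvable? YES.

YES


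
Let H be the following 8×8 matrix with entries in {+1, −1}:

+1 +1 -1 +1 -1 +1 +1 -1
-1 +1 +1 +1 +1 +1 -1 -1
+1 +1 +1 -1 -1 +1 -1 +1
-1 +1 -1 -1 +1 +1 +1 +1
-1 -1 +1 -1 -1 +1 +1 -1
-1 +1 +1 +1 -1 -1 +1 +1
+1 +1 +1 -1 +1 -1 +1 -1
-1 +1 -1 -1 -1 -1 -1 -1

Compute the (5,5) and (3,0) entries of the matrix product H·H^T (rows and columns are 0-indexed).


Row 0 of H: [1, 1, -1, 1, -1, 1, 1, -1].
Row 3 of H: [-1, 1, -1, -1, 1, 1, 1, 1].
Row 5 of H: [-1, 1, 1, 1, -1, -1, 1, 1].
(H·H^T)[5][5] = Σ_j H[5][j]·H[5][j] = (-1)² + (1)² + (1)² + (1)² + (-1)² + (-1)² + (1)² + (1)² = 1 + 1 + 1 + 1 + 1 + 1 + 1 + 1 = 8.
(H·H^T)[3][0] = Σ_j H[3][j]·H[0][j] = (-1)·(1) + (1)·(1) + (-1)·(-1) + (-1)·(1) + (1)·(-1) + (1)·(1) + (1)·(1) + (1)·(-1) = -1 + 1 + 1 + -1 + -1 + 1 + 1 + -1 = 0.
So rows 3 and 0 are orthogonal; the diagonal entry equals n = 8.

(5,5) entry = 8; (3,0) entry = 0.


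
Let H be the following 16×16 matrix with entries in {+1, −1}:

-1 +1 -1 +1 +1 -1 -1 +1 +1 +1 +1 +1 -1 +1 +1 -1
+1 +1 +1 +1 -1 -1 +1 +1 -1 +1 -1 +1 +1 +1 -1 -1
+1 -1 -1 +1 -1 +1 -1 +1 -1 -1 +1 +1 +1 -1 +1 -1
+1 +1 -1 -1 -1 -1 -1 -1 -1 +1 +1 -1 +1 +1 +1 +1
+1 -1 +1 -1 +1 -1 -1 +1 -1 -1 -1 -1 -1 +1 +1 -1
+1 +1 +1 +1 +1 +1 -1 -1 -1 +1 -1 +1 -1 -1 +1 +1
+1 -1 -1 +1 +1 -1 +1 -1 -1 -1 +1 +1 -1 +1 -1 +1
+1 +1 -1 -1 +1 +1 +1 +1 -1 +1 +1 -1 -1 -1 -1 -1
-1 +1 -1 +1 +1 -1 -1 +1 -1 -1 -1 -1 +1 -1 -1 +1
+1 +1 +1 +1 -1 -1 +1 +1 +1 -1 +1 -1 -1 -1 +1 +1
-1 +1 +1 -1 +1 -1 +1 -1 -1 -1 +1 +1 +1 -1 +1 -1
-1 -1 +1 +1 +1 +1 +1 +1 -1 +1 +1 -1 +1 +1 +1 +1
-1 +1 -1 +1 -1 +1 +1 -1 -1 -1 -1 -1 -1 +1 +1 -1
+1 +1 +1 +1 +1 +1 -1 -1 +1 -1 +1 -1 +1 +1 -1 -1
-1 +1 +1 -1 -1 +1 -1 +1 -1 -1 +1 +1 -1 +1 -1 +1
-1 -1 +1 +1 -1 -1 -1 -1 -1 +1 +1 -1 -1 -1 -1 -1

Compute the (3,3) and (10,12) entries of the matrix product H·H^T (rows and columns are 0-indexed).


Row 3 of H: [1, 1, -1, -1, -1, -1, -1, -1, -1, 1, 1, -1, 1, 1, 1, 1].
Row 10 of H: [-1, 1, 1, -1, 1, -1, 1, -1, -1, -1, 1, 1, 1, -1, 1, -1].
Row 12 of H: [-1, 1, -1, 1, -1, 1, 1, -1, -1, -1, -1, -1, -1, 1, 1, -1].
(H·H^T)[3][3] = Σ_j H[3][j]·H[3][j] = (1)² + (1)² + (-1)² + (-1)² + (-1)² + (-1)² + (-1)² + (-1)² + (-1)² + (1)² + (1)² + (-1)² + (1)² + (1)² + (1)² + (1)² = 1 + 1 + 1 + 1 + 1 + 1 + 1 + 1 + 1 + 1 + 1 + 1 + 1 + 1 + 1 + 1 = 16.
(H·H^T)[10][12] = Σ_j H[10][j]·H[12][j] = (-1)·(-1) + (1)·(1) + (1)·(-1) + (-1)·(1) + (1)·(-1) + (-1)·(1) + (1)·(1) + (-1)·(-1) + (-1)·(-1) + (-1)·(-1) + (1)·(-1) + (1)·(-1) + (1)·(-1) + (-1)·(1) + (1)·(1) + (-1)·(-1) = 1 + 1 + -1 + -1 + -1 + -1 + 1 + 1 + 1 + 1 + -1 + -1 + -1 + -1 + 1 + 1 = 0.
So rows 10 and 12 are orthogonal; the diagonal entry equals n = 16.

(3,3) entry = 16; (10,12) entry = 0.


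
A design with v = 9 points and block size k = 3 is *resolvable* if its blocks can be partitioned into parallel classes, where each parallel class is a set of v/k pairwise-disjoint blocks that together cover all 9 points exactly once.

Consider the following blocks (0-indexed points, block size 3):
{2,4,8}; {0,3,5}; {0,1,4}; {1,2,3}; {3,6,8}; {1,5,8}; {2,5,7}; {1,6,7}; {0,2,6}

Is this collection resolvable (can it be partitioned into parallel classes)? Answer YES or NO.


v = 9, block size k = 3, number of blocks = 9.
For resolvability, blocks must partition into parallel classes of size v/k = 3.
Total blocks must therefore be a multiple of 3: 9 = 3·3 + 0 ⇒ divisible ✓.
Consider block {1,2,3}. It intersects every other block in the collection, so no parallel class of size 3 can contain it.
Since every block must belong to some parallel class in a resolution, the collection cannot be partitioned into parallel classes.
Resolvable? NO.

NO


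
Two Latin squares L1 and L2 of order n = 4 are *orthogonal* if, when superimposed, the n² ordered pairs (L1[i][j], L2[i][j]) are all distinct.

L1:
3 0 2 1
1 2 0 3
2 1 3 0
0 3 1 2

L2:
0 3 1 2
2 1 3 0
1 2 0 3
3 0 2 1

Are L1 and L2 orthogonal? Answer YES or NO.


Form the n² = 16 superimposed pairs (L1[i][j], L2[i][j]), row by row (rows and columns indexed from 0):
row 0: (3,0) (0,3) (2,1) (1,2)
row 1: (1,2) (2,1) (0,3) (3,0)
row 2: (2,1) (1,2) (3,0) (0,3)
row 3: (0,3) (3,0) (1,2) (2,1)
Orthogonality requires all 16 pairs distinct.
But the pair (1,2) repeats: cell (0,3) has L1 = 1, L2 = 2, and cell (1,0) has L1 = 1, L2 = 2.
A repeated pair means some other pair never occurs (only 4 distinct pairs out of 16), so the squares are not orthogonal.
Conclusion: NO.

NO


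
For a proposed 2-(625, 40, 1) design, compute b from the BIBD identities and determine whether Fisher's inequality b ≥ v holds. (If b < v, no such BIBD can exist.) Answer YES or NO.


b = λv(v − 1)/(k(k − 1)) = 1·625·624/(40·39) = 390000/1560 = 250.
Compare with v = 625: b < v, so Fisher's inequality fails.

NO


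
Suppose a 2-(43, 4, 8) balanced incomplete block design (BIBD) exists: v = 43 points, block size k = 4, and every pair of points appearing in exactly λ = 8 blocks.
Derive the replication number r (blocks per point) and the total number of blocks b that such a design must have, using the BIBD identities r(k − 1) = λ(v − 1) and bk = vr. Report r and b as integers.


Any 2-(v, k, λ) BIBD satisfies two necessary conditions:
  (i)  Each point sits in r blocks, and counting incidences through any fixed point gives r(k − 1) = λ(v − 1), so r = λ(v − 1)/(k − 1).
  (ii) Total incidences bk = vr, so b = vr/k.
Step 1: r = λ(v − 1)/(k − 1) = 8·(43 − 1)/(4 − 1) = 8·42/3 = 336/3 = 112.
Step 2: b = vr/k = 43·112/4 = 4816/4 = 1204.
Check integrality: r = 112 ∈ Z ✓, b = 1204 ∈ Z ✓.
(These identities are necessary conditions: they determine r and b for any design with these parameters, but do not by themselves prove that one exists.)

r = 112, b = 1204.


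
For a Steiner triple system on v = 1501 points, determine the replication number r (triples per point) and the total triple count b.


An STS(v) is a 2-(v, 3, 1) BIBD: block size k = 3, λ = 1.
Replication: r(k − 1) = λ(v − 1) ⇒ r·2 = 1501 − 1 = 1500 ⇒ r = 750.
Block count: b = v(v − 1)/6 = 1501·1500/6 = 2251500/6 = 375250.
(Check via bk = vr: 375250·3 = 1125750 = 1501·750 = 1125750 ✓.)

r = 750, b = 375250.


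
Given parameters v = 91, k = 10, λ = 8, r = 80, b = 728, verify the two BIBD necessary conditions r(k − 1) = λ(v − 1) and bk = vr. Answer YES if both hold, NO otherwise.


Condition (i): r(k − 1) = 80·9 = 720; λ(v − 1) = 8·90 = 720. Match? YES.
Condition (ii): bk = 728·10 = 7280; vr = 91·80 = 7280. Match? YES.
Both conditions hold? YES.

YES


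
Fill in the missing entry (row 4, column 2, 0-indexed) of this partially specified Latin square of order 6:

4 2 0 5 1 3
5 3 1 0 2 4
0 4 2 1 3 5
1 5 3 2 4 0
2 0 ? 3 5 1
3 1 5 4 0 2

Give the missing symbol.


Row 4 contains symbols [0, 1, 2, 3, 5] — missing [4].
Column 2 contains symbols [0, 1, 2, 3, 5] — missing [4].
The missing symbol must appear in both missing sets; intersection = [4].
Therefore the hidden value is 4.

Missing value = 4.


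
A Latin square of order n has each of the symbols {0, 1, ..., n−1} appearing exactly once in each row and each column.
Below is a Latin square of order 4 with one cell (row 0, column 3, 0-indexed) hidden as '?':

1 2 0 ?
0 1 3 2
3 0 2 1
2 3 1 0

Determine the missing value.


Row 0 contains symbols [0, 1, 2] — missing [3].
Column 3 contains symbols [0, 1, 2] — missing [3].
The missing symbol must appear in both missing sets; intersection = [3].
Therefore the hidden value is 3.

Missing value = 3.


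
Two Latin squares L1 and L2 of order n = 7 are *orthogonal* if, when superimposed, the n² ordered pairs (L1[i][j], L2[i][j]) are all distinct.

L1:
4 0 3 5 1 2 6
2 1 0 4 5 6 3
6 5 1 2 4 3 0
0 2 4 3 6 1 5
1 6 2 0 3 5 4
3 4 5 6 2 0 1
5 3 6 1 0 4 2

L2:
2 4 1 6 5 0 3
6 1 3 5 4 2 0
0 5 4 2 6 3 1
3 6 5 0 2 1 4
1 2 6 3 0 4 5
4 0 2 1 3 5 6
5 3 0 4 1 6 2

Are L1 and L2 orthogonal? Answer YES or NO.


Form the n² = 49 superimposed pairs (L1[i][j], L2[i][j]), row by row (rows and columns indexed from 0):
row 0: (4,2) (0,4) (3,1) (5,6) (1,5) (2,0) (6,3)
row 1: (2,6) (1,1) (0,3) (4,5) (5,4) (6,2) (3,0)
row 2: (6,0) (5,5) (1,4) (2,2) (4,6) (3,3) (0,1)
row 3: (0,3) (2,6) (4,5) (3,0) (6,2) (1,1) (5,4)
row 4: (1,1) (6,2) (2,6) (0,3) (3,0) (5,4) (4,5)
row 5: (3,4) (4,0) (5,2) (6,1) (2,3) (0,5) (1,6)
row 6: (5,5) (3,3) (6,0) (1,4) (0,1) (4,6) (2,2)
Orthogonality requires all 49 pairs distinct.
But the pair (0,3) repeats: cell (1,2) has L1 = 0, L2 = 3, and cell (3,0) has L1 = 0, L2 = 3.
A repeated pair means some other pair never occurs (only 28 distinct pairs out of 49), so the squares are not orthogonal.
Conclusion: NO.

NO


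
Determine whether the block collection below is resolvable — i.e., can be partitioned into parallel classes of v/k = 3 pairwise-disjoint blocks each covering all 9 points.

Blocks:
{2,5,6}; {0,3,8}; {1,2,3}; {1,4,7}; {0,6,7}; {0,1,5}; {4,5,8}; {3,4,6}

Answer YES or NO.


v = 9, block size k = 3, number of blocks = 8.
For resolvability, blocks must partition into parallel classes of size v/k = 3.
Total blocks must therefore be a multiple of 3: 8 = 3·2 + 2 ⇒ not divisible ✗.
Resolvable? NO.

NO


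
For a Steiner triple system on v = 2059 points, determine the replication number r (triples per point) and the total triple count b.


An STS(v) is a 2-(v, 3, 1) BIBD: block size k = 3, λ = 1.
Replication: r(k − 1) = λ(v − 1) ⇒ r·2 = 2059 − 1 = 2058 ⇒ r = 1029.
Block count: bk = vr ⇒ b·3 = 2059·1029 = 2118711 ⇒ b = 706237.
(Check via b = v(v − 1)/6 = 2059·2058/6 = 4237422/6 = 706237.)

r = 1029, b = 706237.


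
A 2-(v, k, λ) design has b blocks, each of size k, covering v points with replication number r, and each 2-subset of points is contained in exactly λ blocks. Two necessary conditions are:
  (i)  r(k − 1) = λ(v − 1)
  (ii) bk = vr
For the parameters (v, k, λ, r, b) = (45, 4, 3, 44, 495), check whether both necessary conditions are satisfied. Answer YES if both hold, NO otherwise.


Condition (i): r(k − 1) = 44·3 = 132; λ(v − 1) = 3·44 = 132. Match? YES.
Condition (ii): bk = 495·4 = 1980; vr = 45·44 = 1980. Match? YES.
Both conditions hold? YES.

YES


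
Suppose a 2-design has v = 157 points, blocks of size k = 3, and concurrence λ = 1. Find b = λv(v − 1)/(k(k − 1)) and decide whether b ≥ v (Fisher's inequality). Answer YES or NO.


b = λv(v − 1)/(k(k − 1)) = 1·157·156/(3·2) = 24492/6 = 4082.
Compare with v = 157: b ≥ v, so Fisher's inequality holds.

YES


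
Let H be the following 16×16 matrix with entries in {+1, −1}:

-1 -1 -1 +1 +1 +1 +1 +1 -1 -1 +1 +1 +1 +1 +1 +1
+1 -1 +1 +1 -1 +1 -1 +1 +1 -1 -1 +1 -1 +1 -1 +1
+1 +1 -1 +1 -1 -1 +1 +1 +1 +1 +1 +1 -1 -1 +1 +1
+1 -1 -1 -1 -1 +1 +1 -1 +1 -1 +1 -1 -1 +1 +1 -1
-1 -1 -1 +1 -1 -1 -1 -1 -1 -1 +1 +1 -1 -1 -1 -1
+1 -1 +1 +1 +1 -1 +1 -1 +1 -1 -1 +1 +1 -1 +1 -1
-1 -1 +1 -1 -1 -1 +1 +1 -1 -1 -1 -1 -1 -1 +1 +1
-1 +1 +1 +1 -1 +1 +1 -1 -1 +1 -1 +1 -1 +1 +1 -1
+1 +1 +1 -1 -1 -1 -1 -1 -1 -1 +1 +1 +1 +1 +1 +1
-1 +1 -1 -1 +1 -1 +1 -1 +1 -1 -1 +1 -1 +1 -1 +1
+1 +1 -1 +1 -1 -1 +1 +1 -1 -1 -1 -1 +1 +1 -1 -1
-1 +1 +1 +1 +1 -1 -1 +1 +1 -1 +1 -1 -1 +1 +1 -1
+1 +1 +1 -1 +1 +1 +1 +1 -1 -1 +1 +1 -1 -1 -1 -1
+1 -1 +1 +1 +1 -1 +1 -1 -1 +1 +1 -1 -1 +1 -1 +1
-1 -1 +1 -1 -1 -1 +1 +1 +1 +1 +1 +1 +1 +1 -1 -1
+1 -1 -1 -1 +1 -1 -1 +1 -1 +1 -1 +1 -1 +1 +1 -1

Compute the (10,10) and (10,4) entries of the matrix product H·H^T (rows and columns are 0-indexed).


Row 4 of H: [-1, -1, -1, 1, -1, -1, -1, -1, -1, -1, 1, 1, -1, -1, -1, -1].
Row 10 of H: [1, 1, -1, 1, -1, -1, 1, 1, -1, -1, -1, -1, 1, 1, -1, -1].
(H·H^T)[10][10] = Σ_j H[10][j]·H[10][j] = (1)² + (1)² + (-1)² + (1)² + (-1)² + (-1)² + (1)² + (1)² + (-1)² + (-1)² + (-1)² + (-1)² + (1)² + (1)² + (-1)² + (-1)² = 1 + 1 + 1 + 1 + 1 + 1 + 1 + 1 + 1 + 1 + 1 + 1 + 1 + 1 + 1 + 1 = 16.
(H·H^T)[10][4] = Σ_j H[10][j]·H[4][j] = (1)·(-1) + (1)·(-1) + (-1)·(-1) + (1)·(1) + (-1)·(-1) + (-1)·(-1) + (1)·(-1) + (1)·(-1) + (-1)·(-1) + (-1)·(-1) + (-1)·(1) + (-1)·(1) + (1)·(-1) + (1)·(-1) + (-1)·(-1) + (-1)·(-1) = -1 + -1 + 1 + 1 + 1 + 1 + -1 + -1 + 1 + 1 + -1 + -1 + -1 + -1 + 1 + 1 = 0.
So rows 10 and 4 are orthogonal; the diagonal entry equals n = 16.

(10,10) entry = 16; (10,4) entry = 0.


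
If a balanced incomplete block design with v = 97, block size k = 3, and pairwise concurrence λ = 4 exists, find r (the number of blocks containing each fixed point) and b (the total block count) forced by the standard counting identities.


Any 2-(v, k, λ) BIBD satisfies two necessary conditions:
  (i)  Each point sits in r blocks, and counting incidences through any fixed point gives r(k − 1) = λ(v − 1), so r = λ(v − 1)/(k − 1).
  (ii) Total incidences bk = vr, so b = vr/k.
Step 1: r = λ(v − 1)/(k − 1) = 4·(97 − 1)/(3 − 1) = 4·96/2 = 384/2 = 192.
Step 2: b = vr/k = 97·192/3 = 18624/3 = 6208.
Check integrality: r = 192 ∈ Z ✓, b = 6208 ∈ Z ✓.
(These identities are necessary conditions: they determine r and b for any design with these parameters, but do not by themselves prove that one exists.)

r = 192, b = 6208.


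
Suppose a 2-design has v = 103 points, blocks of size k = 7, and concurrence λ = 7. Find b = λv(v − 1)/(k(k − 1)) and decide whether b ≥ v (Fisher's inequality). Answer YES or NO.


r = λ(v − 1)/(k − 1) = 7·102/6 = 119.
b = vr/k = 103·119/7 = 1751.
Fisher's inequality: b ≥ v ⇔ 1751 ≥ 103? YES.

YES


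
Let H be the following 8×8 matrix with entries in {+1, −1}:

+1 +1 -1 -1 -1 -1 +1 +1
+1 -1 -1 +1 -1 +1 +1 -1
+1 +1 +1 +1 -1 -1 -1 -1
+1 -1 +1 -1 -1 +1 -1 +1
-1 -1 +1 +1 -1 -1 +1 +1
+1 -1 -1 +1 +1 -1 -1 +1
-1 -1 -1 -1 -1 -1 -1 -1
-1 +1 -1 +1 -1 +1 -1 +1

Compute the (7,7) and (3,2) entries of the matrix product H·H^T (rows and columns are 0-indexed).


Row 2 of H: [1, 1, 1, 1, -1, -1, -1, -1].
Row 3 of H: [1, -1, 1, -1, -1, 1, -1, 1].
Row 7 of H: [-1, 1, -1, 1, -1, 1, -1, 1].
(H·H^T)[7][7] = Σ_j H[7][j]·H[7][j] = (-1)² + (1)² + (-1)² + (1)² + (-1)² + (1)² + (-1)² + (1)² = 1 + 1 + 1 + 1 + 1 + 1 + 1 + 1 = 8.
(H·H^T)[3][2] = Σ_j H[3][j]·H[2][j] = (1)·(1) + (-1)·(1) + (1)·(1) + (-1)·(1) + (-1)·(-1) + (1)·(-1) + (-1)·(-1) + (1)·(-1) = 1 + -1 + 1 + -1 + 1 + -1 + 1 + -1 = 0.
So rows 3 and 2 are orthogonal; the diagonal entry equals n = 8.

(7,7) entry = 8; (3,2) entry = 0.


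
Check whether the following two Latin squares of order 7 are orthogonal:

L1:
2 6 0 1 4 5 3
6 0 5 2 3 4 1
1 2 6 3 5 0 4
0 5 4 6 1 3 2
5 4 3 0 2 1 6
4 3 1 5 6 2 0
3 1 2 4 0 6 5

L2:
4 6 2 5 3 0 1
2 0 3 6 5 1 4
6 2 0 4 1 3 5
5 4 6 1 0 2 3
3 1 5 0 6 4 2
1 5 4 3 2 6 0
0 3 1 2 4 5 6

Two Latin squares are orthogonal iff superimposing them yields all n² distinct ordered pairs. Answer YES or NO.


Form the n² = 49 superimposed pairs (L1[i][j], L2[i][j]), row by row (rows and columns indexed from 0):
row 0: (2,4) (6,6) (0,2) (1,5) (4,3) (5,0) (3,1)
row 1: (6,2) (0,0) (5,3) (2,6) (3,5) (4,1) (1,4)
row 2: (1,6) (2,2) (6,0) (3,4) (5,1) (0,3) (4,5)
row 3: (0,5) (5,4) (4,6) (6,1) (1,0) (3,2) (2,3)
row 4: (5,3) (4,1) (3,5) (0,0) (2,6) (1,4) (6,2)
row 5: (4,1) (3,5) (1,4) (5,3) (6,2) (2,6) (0,0)
row 6: (3,0) (1,3) (2,1) (4,2) (0,4) (6,5) (5,6)
Orthogonality requires all 49 pairs distinct.
But the pair (5,3) repeats: cell (1,2) has L1 = 5, L2 = 3, and cell (4,0) has L1 = 5, L2 = 3.
A repeated pair means some other pair never occurs (only 35 distinct pairs out of 49), so the squares are not orthogonal.
Conclusion: NO.

NO


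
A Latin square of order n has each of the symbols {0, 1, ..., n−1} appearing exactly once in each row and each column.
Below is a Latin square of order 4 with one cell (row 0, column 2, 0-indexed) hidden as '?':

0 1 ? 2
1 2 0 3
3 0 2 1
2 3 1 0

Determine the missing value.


Row 0 contains symbols [0, 1, 2] — missing [3].
Column 2 contains symbols [0, 1, 2] — missing [3].
The missing symbol must appear in both missing sets; intersection = [3].
Therefore the hidden value is 3.

Missing value = 3.


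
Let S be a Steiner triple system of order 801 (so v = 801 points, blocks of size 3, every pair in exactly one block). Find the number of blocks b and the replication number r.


An STS(v) is a 2-(v, 3, 1) BIBD: block size k = 3, λ = 1.
Replication: r(k − 1) = λ(v − 1) ⇒ r·2 = 801 − 1 = 800 ⇒ r = 400.
Block count: bk = vr ⇒ b·3 = 801·400 = 320400 ⇒ b = 106800.
(Check via b = v(v − 1)/6 = 801·800/6 = 640800/6 = 106800.)

r = 400, b = 106800.


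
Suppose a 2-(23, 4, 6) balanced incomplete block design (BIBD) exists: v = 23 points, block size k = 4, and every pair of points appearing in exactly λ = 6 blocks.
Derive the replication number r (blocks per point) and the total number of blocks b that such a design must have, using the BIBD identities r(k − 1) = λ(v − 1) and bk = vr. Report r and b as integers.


Any 2-(v, k, λ) BIBD satisfies two necessary conditions:
  (i)  Each point sits in r blocks, and counting incidences through any fixed point gives r(k − 1) = λ(v − 1), so r = λ(v − 1)/(k − 1).
  (ii) Total incidences bk = vr, so b = vr/k.
Step 1: r = λ(v − 1)/(k − 1) = 6·(23 − 1)/(4 − 1) = 6·22/3 = 132/3 = 44.
Step 2: b = vr/k = 23·44/4 = 1012/4 = 253.
Check integrality: r = 44 ∈ Z ✓, b = 253 ∈ Z ✓.
(These identities are necessary conditions: they determine r and b for any design with these parameters, but do not by themselves prove that one exists.)

r = 44, b = 253.


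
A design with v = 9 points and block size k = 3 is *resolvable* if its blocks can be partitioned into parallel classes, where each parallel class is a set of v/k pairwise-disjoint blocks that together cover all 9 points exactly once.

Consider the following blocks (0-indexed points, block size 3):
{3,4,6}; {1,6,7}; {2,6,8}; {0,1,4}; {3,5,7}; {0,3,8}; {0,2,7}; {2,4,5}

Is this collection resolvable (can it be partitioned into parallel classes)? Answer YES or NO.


v = 9, block size k = 3, number of blocks = 8.
For resolvability, blocks must partition into parallel classes of size v/k = 3.
Total blocks must therefore be a multiple of 3: 8 = 3·2 + 2 ⇒ not divisible ✗.
Resolvable? NO.

NO


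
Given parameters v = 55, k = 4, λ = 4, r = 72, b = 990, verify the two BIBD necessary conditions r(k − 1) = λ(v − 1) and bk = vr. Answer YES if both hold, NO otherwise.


Condition (i): r(k − 1) = 72·3 = 216; λ(v − 1) = 4·54 = 216. Match? YES.
Condition (ii): bk = 990·4 = 3960; vr = 55·72 = 3960. Match? YES.
Both conditions hold? YES.

YES


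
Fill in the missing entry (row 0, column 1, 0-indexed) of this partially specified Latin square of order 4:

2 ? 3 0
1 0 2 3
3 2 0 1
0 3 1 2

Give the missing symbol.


Row 0 contains symbols [0, 2, 3] — missing [1].
Column 1 contains symbols [0, 2, 3] — missing [1].
The missing symbol must appear in both missing sets; intersection = [1].
Therefore the hidden value is 1.

Missing value = 1.


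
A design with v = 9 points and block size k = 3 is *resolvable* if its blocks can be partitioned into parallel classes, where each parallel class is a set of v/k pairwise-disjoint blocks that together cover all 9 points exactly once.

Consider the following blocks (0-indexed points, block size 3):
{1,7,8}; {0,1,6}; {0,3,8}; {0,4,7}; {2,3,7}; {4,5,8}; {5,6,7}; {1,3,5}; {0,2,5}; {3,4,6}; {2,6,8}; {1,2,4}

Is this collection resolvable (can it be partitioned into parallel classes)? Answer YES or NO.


v = 9, block size k = 3, number of blocks = 12.
For resolvability, blocks must partition into parallel classes of size v/k = 3.
Total blocks must therefore be a multiple of 3: 12 = 3·4 + 0 ⇒ divisible ✓.
Greedy packing gives 4 candidate class(es). Each should be a full parallel class (size 3, covers all 9 points).
  Class 1 (3 blocks): {1,7,8}; {0,2,5}; {3,4,6}. Points covered: [0, 1, 2, 3, 4, 5, 6, 7, 8].
  Class 2 (3 blocks): {0,1,6}; {2,3,7}; {4,5,8}. Points covered: [0, 1, 2, 3, 4, 5, 6, 7, 8].
  Class 3 (3 blocks): {0,3,8}; {5,6,7}; {1,2,4}. Points covered: [0, 1, 2, 3, 4, 5, 6, 7, 8].
  Class 4 (3 blocks): {0,4,7}; {1,3,5}; {2,6,8}. Points covered: [0, 1, 2, 3, 4, 5, 6, 7, 8].
All classes full (size 3)? YES. All classes cover every point? YES.
Resolvable? YES.

YES


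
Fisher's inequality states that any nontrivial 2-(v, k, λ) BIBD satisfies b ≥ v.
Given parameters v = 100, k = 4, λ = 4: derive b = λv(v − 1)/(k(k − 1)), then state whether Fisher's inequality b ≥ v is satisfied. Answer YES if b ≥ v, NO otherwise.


b = λv(v − 1)/(k(k − 1)) = 4·100·99/(4·3) = 39600/12 = 3300.
Compare with v = 100: b ≥ v, so Fisher's inequality holds.

YES


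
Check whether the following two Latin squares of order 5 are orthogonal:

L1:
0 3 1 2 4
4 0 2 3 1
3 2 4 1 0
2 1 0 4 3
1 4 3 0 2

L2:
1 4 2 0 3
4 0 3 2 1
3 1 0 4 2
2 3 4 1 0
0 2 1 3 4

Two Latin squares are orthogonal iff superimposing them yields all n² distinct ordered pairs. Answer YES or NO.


Form the n² = 25 superimposed pairs (L1[i][j], L2[i][j]), row by row (rows and columns indexed from 0):
row 0: (0,1) (3,4) (1,2) (2,0) (4,3)
row 1: (4,4) (0,0) (2,3) (3,2) (1,1)
row 2: (3,3) (2,1) (4,0) (1,4) (0,2)
row 3: (2,2) (1,3) (0,4) (4,1) (3,0)
row 4: (1,0) (4,2) (3,1) (0,3) (2,4)
Orthogonality requires all 25 pairs distinct.
Check by first coordinate: for each symbol s of L1, list the L2 entries in the n cells where L1 = s; they must all differ.
  L1 = 0: L2 entries (in reading order) 1, 0, 2, 4, 3 — all 5 distinct ✓
  L1 = 1: L2 entries (in reading order) 2, 1, 4, 3, 0 — all 5 distinct ✓
  L1 = 2: L2 entries (in reading order) 0, 3, 1, 2, 4 — all 5 distinct ✓
  L1 = 3: L2 entries (in reading order) 4, 2, 3, 0, 1 — all 5 distinct ✓
  L1 = 4: L2 entries (in reading order) 3, 4, 0, 1, 2 — all 5 distinct ✓
Every symbol of L1 meets every symbol of L2 exactly once, so all 25 pairs are distinct (25 of 25).
Conclusion: YES.

YES


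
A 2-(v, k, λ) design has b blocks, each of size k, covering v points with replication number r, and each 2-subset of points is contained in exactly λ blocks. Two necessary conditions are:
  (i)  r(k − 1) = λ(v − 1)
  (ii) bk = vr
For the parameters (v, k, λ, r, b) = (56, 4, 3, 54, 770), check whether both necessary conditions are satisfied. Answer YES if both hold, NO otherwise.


Condition (i): r(k − 1) = 54·3 = 162; λ(v − 1) = 3·55 = 165. Match? NO.
Condition (ii): bk = 770·4 = 3080; vr = 56·54 = 3024. Match? NO.
Both conditions hold? NO.

NO


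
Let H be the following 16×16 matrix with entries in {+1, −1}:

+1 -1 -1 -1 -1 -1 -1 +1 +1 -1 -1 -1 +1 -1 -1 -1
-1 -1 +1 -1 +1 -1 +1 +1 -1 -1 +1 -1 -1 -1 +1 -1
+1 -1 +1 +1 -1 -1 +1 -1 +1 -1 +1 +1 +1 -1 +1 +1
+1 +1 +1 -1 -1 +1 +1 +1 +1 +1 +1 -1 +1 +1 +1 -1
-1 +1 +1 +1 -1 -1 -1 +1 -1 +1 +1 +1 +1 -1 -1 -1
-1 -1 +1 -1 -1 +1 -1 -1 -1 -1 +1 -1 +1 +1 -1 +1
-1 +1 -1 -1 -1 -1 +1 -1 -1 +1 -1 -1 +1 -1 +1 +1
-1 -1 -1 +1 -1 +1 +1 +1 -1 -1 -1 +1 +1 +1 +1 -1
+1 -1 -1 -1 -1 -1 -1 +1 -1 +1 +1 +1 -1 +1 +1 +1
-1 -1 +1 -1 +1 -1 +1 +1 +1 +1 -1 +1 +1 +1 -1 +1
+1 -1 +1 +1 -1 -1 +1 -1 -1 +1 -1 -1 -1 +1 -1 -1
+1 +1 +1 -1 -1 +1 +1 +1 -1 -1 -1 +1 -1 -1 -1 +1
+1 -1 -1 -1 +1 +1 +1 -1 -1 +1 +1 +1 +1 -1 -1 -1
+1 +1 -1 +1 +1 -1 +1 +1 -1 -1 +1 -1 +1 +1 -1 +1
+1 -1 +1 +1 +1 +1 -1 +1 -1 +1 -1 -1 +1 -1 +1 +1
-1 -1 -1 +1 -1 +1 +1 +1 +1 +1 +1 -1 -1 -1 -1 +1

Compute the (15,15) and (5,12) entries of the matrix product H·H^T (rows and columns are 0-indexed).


Row 5 of H: [-1, -1, 1, -1, -1, 1, -1, -1, -1, -1, 1, -1, 1, 1, -1, 1].
Row 12 of H: [1, -1, -1, -1, 1, 1, 1, -1, -1, 1, 1, 1, 1, -1, -1, -1].
Row 15 of H: [-1, -1, -1, 1, -1, 1, 1, 1, 1, 1, 1, -1, -1, -1, -1, 1].
(H·H^T)[15][15] = Σ_j H[15][j]·H[15][j] = (-1)² + (-1)² + (-1)² + (1)² + (-1)² + (1)² + (1)² + (1)² + (1)² + (1)² + (1)² + (-1)² + (-1)² + (-1)² + (-1)² + (1)² = 1 + 1 + 1 + 1 + 1 + 1 + 1 + 1 + 1 + 1 + 1 + 1 + 1 + 1 + 1 + 1 = 16.
(H·H^T)[5][12] = Σ_j H[5][j]·H[12][j] = (-1)·(1) + (-1)·(-1) + (1)·(-1) + (-1)·(-1) + (-1)·(1) + (1)·(1) + (-1)·(1) + (-1)·(-1) + (-1)·(-1) + (-1)·(1) + (1)·(1) + (-1)·(1) + (1)·(1) + (1)·(-1) + (-1)·(-1) + (1)·(-1) = -1 + 1 + -1 + 1 + -1 + 1 + -1 + 1 + 1 + -1 + 1 + -1 + 1 + -1 + 1 + -1 = 0.
So rows 5 and 12 are orthogonal; the diagonal entry equals n = 16.

(15,15) entry = 16; (5,12) entry = 0.


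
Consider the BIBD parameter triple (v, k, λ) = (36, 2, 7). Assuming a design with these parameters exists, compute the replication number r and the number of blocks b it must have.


Any 2-(v, k, λ) BIBD satisfies two necessary conditions:
  (i)  Each point sits in r blocks, and counting incidences through any fixed point gives r(k − 1) = λ(v − 1), so r = λ(v − 1)/(k − 1).
  (ii) Total incidences bk = vr, so b = vr/k.
Step 1: r = λ(v − 1)/(k − 1) = 7·(36 − 1)/(2 − 1) = 7·35/1 = 245/1 = 245.
Step 2: b = vr/k = 36·245/2 = 8820/2 = 4410.
Check integrality: r = 245 ∈ Z ✓, b = 4410 ∈ Z ✓.
(These identities are necessary conditions: they determine r and b for any design with these parameters, but do not by themselves prove that one exists.)

r = 245, b = 4410.


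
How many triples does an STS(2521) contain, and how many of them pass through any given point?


An STS(v) is a 2-(v, 3, 1) BIBD: block size k = 3, λ = 1.
Replication: r(k − 1) = λ(v − 1) ⇒ r·2 = 2521 − 1 = 2520 ⇒ r = 1260.
Block count: b = v(v − 1)/6 = 2521·2520/6 = 6352920/6 = 1058820.

r = 1260, b = 1058820.


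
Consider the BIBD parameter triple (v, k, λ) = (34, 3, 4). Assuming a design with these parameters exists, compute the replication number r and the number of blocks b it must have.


Any 2-(v, k, λ) BIBD satisfies two necessary conditions:
  (i)  Each point sits in r blocks, and counting incidences through any fixed point gives r(k − 1) = λ(v − 1), so r = λ(v − 1)/(k − 1).
  (ii) Total incidences bk = vr, so b = vr/k.
Step 1: r = λ(v − 1)/(k − 1) = 4·(34 − 1)/(3 − 1) = 4·33/2 = 132/2 = 66.
Step 2: b = vr/k = 34·66/3 = 2244/3 = 748.
Check integrality: r = 66 ∈ Z ✓, b = 748 ∈ Z ✓.
(These identities are necessary conditions: they determine r and b for any design with these parameters, but do not by themselves prove that one exists.)

r = 66, b = 748.


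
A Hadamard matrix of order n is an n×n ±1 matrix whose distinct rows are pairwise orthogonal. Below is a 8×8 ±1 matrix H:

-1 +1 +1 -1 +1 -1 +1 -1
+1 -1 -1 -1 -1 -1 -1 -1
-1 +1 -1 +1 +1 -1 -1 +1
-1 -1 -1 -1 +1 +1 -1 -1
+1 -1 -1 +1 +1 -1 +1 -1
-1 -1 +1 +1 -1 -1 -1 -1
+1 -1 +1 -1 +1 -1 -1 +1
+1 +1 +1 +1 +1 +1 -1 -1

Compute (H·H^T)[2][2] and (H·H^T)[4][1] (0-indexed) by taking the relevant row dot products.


Row 1 of H: [1, -1, -1, -1, -1, -1, -1, -1].
Row 2 of H: [-1, 1, -1, 1, 1, -1, -1, 1].
Row 4 of H: [1, -1, -1, 1, 1, -1, 1, -1].
(H·H^T)[2][2] = Σ_j H[2][j]·H[2][j] = (-1)² + (1)² + (-1)² + (1)² + (1)² + (-1)² + (-1)² + (1)² = 1 + 1 + 1 + 1 + 1 + 1 + 1 + 1 = 8.
(H·H^T)[4][1] = Σ_j H[4][j]·H[1][j] = (1)·(1) + (-1)·(-1) + (-1)·(-1) + (1)·(-1) + (1)·(-1) + (-1)·(-1) + (1)·(-1) + (-1)·(-1) = 1 + 1 + 1 + -1 + -1 + 1 + -1 + 1 = 2.
Rows 4 and 1 are not orthogonal (dot product = 2 ≠ 0), so H is not a Hadamard matrix.

(2,2) entry = 8; (4,1) entry = 2.


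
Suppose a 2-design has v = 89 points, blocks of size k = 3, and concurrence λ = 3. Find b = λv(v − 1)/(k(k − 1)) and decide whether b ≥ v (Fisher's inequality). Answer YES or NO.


r = λ(v − 1)/(k − 1) = 3·88/2 = 132.
b = vr/k = 89·132/3 = 3916.
Fisher's inequality: b ≥ v ⇔ 3916 ≥ 89? YES.

YES


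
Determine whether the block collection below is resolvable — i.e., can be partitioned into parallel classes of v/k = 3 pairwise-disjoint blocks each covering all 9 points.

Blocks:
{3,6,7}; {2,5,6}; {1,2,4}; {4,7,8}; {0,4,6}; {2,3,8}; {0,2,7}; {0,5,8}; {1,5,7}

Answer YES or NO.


v = 9, block size k = 3, number of blocks = 9.
For resolvability, blocks must partition into parallel classes of size v/k = 3.
Total blocks must therefore be a multiple of 3: 9 = 3·3 + 0 ⇒ divisible ✓.
Consider block {2,5,6}. The only other block(s) in the collection disjoint from it are {4,7,8} — just 1 block(s). Any parallel class containing {2,5,6} would need 2 other blocks each disjoint from it, so no parallel class of size 3 can contain {2,5,6}.
Since every block must belong to some parallel class in a resolution, the collection cannot be partitioned into parallel classes.
Resolvable? NO.

NO


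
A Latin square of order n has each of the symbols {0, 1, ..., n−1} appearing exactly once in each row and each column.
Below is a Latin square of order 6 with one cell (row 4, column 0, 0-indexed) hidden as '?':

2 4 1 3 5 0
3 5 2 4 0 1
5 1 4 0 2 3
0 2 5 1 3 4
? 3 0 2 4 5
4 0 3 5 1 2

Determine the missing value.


Row 4 contains symbols [0, 2, 3, 4, 5] — missing [1].
Column 0 contains symbols [0, 2, 3, 4, 5] — missing [1].
The missing symbol must appear in both missing sets; intersection = [1].
Therefore the hidden value is 1.

Missing value = 1.


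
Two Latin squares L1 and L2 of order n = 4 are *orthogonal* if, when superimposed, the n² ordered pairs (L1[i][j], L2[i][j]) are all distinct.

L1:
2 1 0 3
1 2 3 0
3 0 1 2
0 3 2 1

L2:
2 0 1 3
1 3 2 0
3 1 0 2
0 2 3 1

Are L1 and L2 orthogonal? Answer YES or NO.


Form the n² = 16 superimposed pairs (L1[i][j], L2[i][j]), row by row (rows and columns indexed from 0):
row 0: (2,2) (1,0) (0,1) (3,3)
row 1: (1,1) (2,3) (3,2) (0,0)
row 2: (3,3) (0,1) (1,0) (2,2)
row 3: (0,0) (3,2) (2,3) (1,1)
Orthogonality requires all 16 pairs distinct.
But the pair (3,3) repeats: cell (0,3) has L1 = 3, L2 = 3, and cell (2,0) has L1 = 3, L2 = 3.
A repeated pair means some other pair never occurs (only 8 distinct pairs out of 16), so the squares are not orthogonal.
Conclusion: NO.

NO


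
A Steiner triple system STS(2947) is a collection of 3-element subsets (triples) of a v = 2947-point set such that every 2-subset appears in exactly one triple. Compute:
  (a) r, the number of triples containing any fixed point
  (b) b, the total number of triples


An STS(v) is a 2-(v, 3, 1) BIBD: block size k = 3, λ = 1.
Replication: r(k − 1) = λ(v − 1) ⇒ r·2 = 2947 − 1 = 2946 ⇒ r = 1473.
Block count: b = v(v − 1)/6 = 2947·2946/6 = 8681862/6 = 1446977.
(Check via bk = vr: 1446977·3 = 4340931 = 2947·1473 = 4340931 ✓.)

r = 1473, b = 1446977.


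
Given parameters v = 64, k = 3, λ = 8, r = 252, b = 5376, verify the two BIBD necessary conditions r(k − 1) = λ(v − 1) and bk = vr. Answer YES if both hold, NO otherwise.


Condition (i): r(k − 1) = 252·2 = 504; λ(v − 1) = 8·63 = 504. Match? YES.
Condition (ii): bk = 5376·3 = 16128; vr = 64·252 = 16128. Match? YES.
Both conditions hold? YES.

YES


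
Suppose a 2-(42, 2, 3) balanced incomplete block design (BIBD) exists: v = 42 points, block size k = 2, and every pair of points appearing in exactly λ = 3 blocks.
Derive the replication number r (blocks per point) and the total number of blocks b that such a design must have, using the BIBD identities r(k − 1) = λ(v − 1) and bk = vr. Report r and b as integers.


Any 2-(v, k, λ) BIBD satisfies two necessary conditions:
  (i)  Each point sits in r blocks, and counting incidences through any fixed point gives r(k − 1) = λ(v − 1), so r = λ(v − 1)/(k − 1).
  (ii) Total incidences bk = vr, so b = vr/k.
Step 1: r = λ(v − 1)/(k − 1) = 3·(42 − 1)/(2 − 1) = 3·41/1 = 123/1 = 123.
Step 2: b = vr/k = 42·123/2 = 5166/2 = 2583.
Check integrality: r = 123 ∈ Z ✓, b = 2583 ∈ Z ✓.
(These identities are necessary conditions: they determine r and b for any design with these parameters, but do not by themselves prove that one exists.)

r = 123, b = 2583.


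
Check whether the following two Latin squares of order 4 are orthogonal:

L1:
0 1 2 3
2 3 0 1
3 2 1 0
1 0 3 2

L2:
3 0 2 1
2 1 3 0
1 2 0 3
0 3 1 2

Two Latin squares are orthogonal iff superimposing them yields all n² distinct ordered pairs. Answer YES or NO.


Form the n² = 16 superimposed pairs (L1[i][j], L2[i][j]), row by row (rows and columns indexed from 0):
row 0: (0,3) (1,0) (2,2) (3,1)
row 1: (2,2) (3,1) (0,3) (1,0)
row 2: (3,1) (2,2) (1,0) (0,3)
row 3: (1,0) (0,3) (3,1) (2,2)
Orthogonality requires all 16 pairs distinct.
But the pair (2,2) repeats: cell (0,2) has L1 = 2, L2 = 2, and cell (1,0) has L1 = 2, L2 = 2.
A repeated pair means some other pair never occurs (only 4 distinct pairs out of 16), so the squares are not orthogonal.
Conclusion: NO.

NO


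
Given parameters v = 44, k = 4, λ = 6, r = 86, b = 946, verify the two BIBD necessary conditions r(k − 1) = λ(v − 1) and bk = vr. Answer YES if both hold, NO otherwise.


Condition (i): r(k − 1) = 86·3 = 258; λ(v − 1) = 6·43 = 258. Match? YES.
Condition (ii): bk = 946·4 = 3784; vr = 44·86 = 3784. Match? YES.
Both conditions hold? YES.

YES


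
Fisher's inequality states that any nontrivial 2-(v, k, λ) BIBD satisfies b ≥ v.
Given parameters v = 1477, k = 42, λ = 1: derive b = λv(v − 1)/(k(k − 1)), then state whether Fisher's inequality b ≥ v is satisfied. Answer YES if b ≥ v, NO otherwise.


r = λ(v − 1)/(k − 1) = 1·1476/41 = 36.
b = vr/k = 1477·36/42 = 1266.
Fisher's inequality: b ≥ v ⇔ 1266 ≥ 1477? NO.

NO


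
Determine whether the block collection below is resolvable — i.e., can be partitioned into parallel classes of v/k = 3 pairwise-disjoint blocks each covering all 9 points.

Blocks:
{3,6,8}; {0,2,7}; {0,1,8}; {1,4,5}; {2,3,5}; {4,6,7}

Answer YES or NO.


v = 9, block size k = 3, number of blocks = 6.
For resolvability, blocks must partition into parallel classes of size v/k = 3.
Total blocks must therefore be a multiple of 3: 6 = 3·2 + 0 ⇒ divisible ✓.
Greedy packing gives 2 candidate class(es). Each should be a full parallel class (size 3, covers all 9 points).
  Class 1 (3 blocks): {3,6,8}; {0,2,7}; {1,4,5}. Points covered: [0, 1, 2, 3, 4, 5, 6, 7, 8].
  Class 2 (3 blocks): {0,1,8}; {2,3,5}; {4,6,7}. Points covered: [0, 1, 2, 3, 4, 5, 6, 7, 8].
All classes full (size 3)? YES. All classes cover every point? YES.
Resolvable? YES.

YES


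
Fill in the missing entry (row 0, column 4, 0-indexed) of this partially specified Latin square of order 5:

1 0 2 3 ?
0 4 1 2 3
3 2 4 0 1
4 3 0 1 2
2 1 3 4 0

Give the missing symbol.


Row 0 contains symbols [0, 1, 2, 3] — missing [4].
Column 4 contains symbols [0, 1, 2, 3] — missing [4].
The missing symbol must appear in both missing sets; intersection = [4].
Therefore the hidden value is 4.

Missing value = 4.
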